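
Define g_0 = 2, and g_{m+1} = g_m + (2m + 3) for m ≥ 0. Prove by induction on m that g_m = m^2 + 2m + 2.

Base case: g_0 = 2, and 0^2 + 2·0 + 2 = 2.
Assume g_r = r^2 + 2r + 2.
Then g_{r+1} = g_r + (2r + 3) = (r^2 + 2r + 2) + (2r + 3) = r^2 + 4r + 5,
and (r+1)^2 + 2·(r+1) + 2 = r^2 + 4r + 5.
Hence g_m = m^2 + 2m + 2 for every m ≥ 0, by induction.

g_m = m^2 + 2m + 2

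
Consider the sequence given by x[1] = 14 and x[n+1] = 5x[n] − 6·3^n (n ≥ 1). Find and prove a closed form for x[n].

Claim: x[n] = 5^n + 3·3^n.

Base case: x[1] = 14, and 5^1 + 3·3^1 = 5 + 9 = 14.
Assume x[m] = 5^m + 3·3^m for some m ≥ 1.
Then x[m+1] = 5x[m] − 6·3^m = 5·(5^m + 3·3^m) − 6·3^m = 5^{m+1} + 15·3^m − 6·3^m = 5^{m+1} + 9·3^m = 5^{m+1} + 3·3^{m+1}.
Hence x[n] = 5^n + 3·3^n for every n ≥ 1, by induction.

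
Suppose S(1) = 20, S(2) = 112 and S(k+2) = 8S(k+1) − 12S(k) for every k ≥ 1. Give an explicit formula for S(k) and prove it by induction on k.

Claim: S(k) = 3·6^k + 2^k.

Base cases: S(1) = 20 and 3·6^1 + 2^1 = 20; S(2) = 112 and 3·6^2 + 2^2 = 112.
Assume S(i) = 3·6^i + 2^i for all 1 ≤ i ≤ j, where j ≥ 2.
Then S(j+1) = 8S(j) − 12S(j−1) = 8·(3·6^j + 2^j) − 12·(3·6^{j−1} + 2^{j−1}) = 3·(8·6 − 12)6^{j−1} + (8·2 − 12)2^{j−1} = 108·6^{j−1} + 4·2^{j−1} = 3·6^{j+1} + 2^{j+1}.
Hence S(k) = 3·6^k + 2^k for every k ≥ 1, by strong induction.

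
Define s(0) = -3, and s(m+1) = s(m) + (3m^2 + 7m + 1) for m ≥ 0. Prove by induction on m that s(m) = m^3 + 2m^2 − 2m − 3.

Base case: s(0) = -3, and 0^3 + 2·0^2 − 2·0 − 3 = -3.
Assume s(k) = k^3 + 2k^2 − 2k − 3.
Then s(k+1) = s(k) + (3k^2 + 7k + 1) = (k^3 + 2k^2 − 2k − 3) + (3k^2 + 7k + 1) = k^3 + 5k^2 + 5k − 2,
and (k+1)^3 + 2·(k+1)^2 − 2·(k+1) − 3 = k^3 + 5k^2 + 5k − 2.
By induction, s(m) = m^3 + 2m^2 − 2m − 3 for all m ≥ 0.

s(m) = m^3 + 2m^2 − 2m − 3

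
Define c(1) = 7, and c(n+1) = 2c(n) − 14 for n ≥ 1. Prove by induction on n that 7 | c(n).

Base case: c(1) = 7 = 7·1, so 7 | c(1).
Assume 7 | c(r), so c(r) = 7t for some integer t.
Then c(r+1) = 2c(r) − 14 = 2·(7t) − 14 = 7(2t − 2), so 7 | c(r+1).
So the property holds for r+1, and by induction 7 | c(n) for all n ≥ 1.

7 | c(n)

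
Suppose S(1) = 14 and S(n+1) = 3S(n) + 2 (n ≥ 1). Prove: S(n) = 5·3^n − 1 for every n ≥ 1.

Base case: S(1) = 14, and 5·3^1 − 1 = 15 − 1 = 14.
Assume S(j) = 5·3^j − 1 for some j ≥ 1.
Then S(j+1) = 3S(j) + 2 = 3·(5·3^j − 1) + 2 = 15·3^j − 3 + 2 = 5·3^{j+1} − 1.
This completes the inductive step, so S(n) = 5·3^n − 1 for all n ≥ 1.

S(n) = 5·3^n − 1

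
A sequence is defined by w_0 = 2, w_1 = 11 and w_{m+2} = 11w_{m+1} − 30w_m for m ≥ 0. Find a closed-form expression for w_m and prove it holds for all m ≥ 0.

Claim: w_m = 5^m + 6^m.

Base cases: w_0 = 2 and 5^0 + 6^0 = 2; w_1 = 11 and 5^1 + 6^1 = 11.
Assume w_j = 5^j + 6^j for all 0 ≤ j ≤ r, where r ≥ 1.
Then w_{r+1} = 11w_r − 30w_{r−1} = 11·(5^r + 6^r) − 30·(5^{r−1} + 6^{r−1}) = (11·5 − 30)5^{r−1} + (11·6 − 30)6^{r−1} = 25·5^{r−1} + 36·6^{r−1} = 5^{r+1} + 6^{r+1}.
Hence w_m = 5^m + 6^m for every m ≥ 0, by strong induction.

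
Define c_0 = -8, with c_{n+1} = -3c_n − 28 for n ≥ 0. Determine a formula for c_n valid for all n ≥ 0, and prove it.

Claim: c_n = -(-3)^n − 7.

Base case: c_0 = -8, and -(-3)^0 − 7 = -1 − 7 = -8.
Assume c_r = -(-3)^r − 7 for some r ≥ 0.
Then c_{r+1} = -3c_r − 28 = -3·(-(-3)^r − 7) − 28 = 3·(-3)^r + 21 − 28 = -(-3)^{r+1} − 7.
So the formula holds for r+1, and by induction c_n = -(-3)^n − 7 for all n ≥ 0.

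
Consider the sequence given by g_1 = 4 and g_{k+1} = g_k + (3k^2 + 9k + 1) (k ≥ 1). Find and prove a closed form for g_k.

Claim: g_k = k^3 + 3k^2 − 3k + 3.

Base case: g_1 = 4, and 1^3 + 3·1^2 − 3·1 + 3 = 4.
Assume g_m = m^3 + 3m^2 − 3m + 3.
Then g_{m+1} = g_m + (3m^2 + 9m + 1) = (m^3 + 3m^2 − 3m + 3) + (3m^2 + 9m + 1) = m^3 + 6m^2 + 6m + 4,
and (m+1)^3 + 3·(m+1)^2 − 3·(m+1) + 3 = m^3 + 6m^2 + 6m + 4.
Hence g_k = k^3 + 3k^2 − 3k + 3 for every k ≥ 1, by induction.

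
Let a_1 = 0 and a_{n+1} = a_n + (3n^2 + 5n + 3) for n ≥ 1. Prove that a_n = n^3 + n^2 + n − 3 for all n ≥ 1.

Base case: a_1 = 0, and 1^3 + 1^2 + 1 − 3 = 0.
Assume a_k = k^3 + k^2 + k − 3.
Then a_{k+1} = a_k + (3k^2 + 5k + 3) = (k^3 + k^2 + k − 3) + (3k^2 + 5k + 3) = k^3 + 4k^2 + 6k,
and (k+1)^3 + (k+1)^2 + (k+1) − 3 = k^3 + 4k^2 + 6k.
This completes the inductive step, so a_n = n^3 + n^2 + n − 3 for all n ≥ 1.

a_n = n^3 + n^2 + n − 3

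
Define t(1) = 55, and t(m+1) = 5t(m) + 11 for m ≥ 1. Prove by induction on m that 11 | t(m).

Base case: t(1) = 55 = 11·5, so 11 | t(1).
Assume 11 | t(k), so t(k) = 11s for some integer s.
Then t(k+1) = 5t(k) + 11 = 5·(11s) + 11 = 11(5s + 1), so 11 | t(k+1).
This completes the inductive step, so 11 | t(m) for all m ≥ 1.

11 | t(m)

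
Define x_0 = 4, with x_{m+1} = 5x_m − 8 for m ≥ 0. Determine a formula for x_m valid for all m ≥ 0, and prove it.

Claim: x_m = 2·5^m + 2.

Base case: x_0 = 4, and 2·5^0 + 2 = 2 + 2 = 4.
Assume x_j = 2·5^j + 2 for some j ≥ 0.
Then x_{j+1} = 5x_j − 8 = 5·(2·5^j + 2) − 8 = 10·5^j + 10 − 8 = 2·5^{j+1} + 2.
So the formula holds for j+1, and by induction x_m = 2·5^m + 2 for all m ≥ 0.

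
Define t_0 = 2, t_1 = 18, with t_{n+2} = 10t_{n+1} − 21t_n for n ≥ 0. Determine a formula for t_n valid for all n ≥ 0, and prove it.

Claim: t_n = 3·7^n − 3^n.

Base cases: t_0 = 2 and 3·7^0 − 3^0 = 2; t_1 = 18 and 3·7^1 − 3^1 = 18.
Assume t_i = 3·7^i − 3^i for all 0 ≤ i ≤ j, where j ≥ 1.
Then t_{j+1} = 10t_j − 21t_{j−1} = 10·(3·7^j − 3^j) − 21·(3·7^{j−1} − 3^{j−1}) = 3·(10·7 − 21)7^{j−1} − (10·3 − 21)3^{j−1} = 147·7^{j−1} − 9·3^{j−1} = 3·7^{j+1} − 3^{j+1}.
Hence t_n = 3·7^n − 3^n for every n ≥ 0, by strong induction.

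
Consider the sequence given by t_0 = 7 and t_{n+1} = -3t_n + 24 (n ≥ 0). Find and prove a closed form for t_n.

Claim: t_n = (-3)^n + 6.

Base case: t_0 = 7, and (-3)^0 + 6 = 1 + 6 = 7.
Assume t_j = (-3)^j + 6 for some j ≥ 0.
Then t_{j+1} = -3t_j + 24 = -3·((-3)^j + 6) + 24 = -3·(-3)^j − 18 + 24 = (-3)^{j+1} + 6.
By induction, t_n = (-3)^n + 6 for all n ≥ 0.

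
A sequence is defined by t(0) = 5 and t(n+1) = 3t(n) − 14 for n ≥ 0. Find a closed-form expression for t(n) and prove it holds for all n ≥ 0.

Claim: t(n) = -2·3^n + 7.

Base case: t(0) = 5, and -2·3^0 + 7 = -2 + 7 = 5.
Assume t(m) = -2·3^m + 7 for some m ≥ 0.
Then t(m+1) = 3t(m) − 14 = 3·(-2·3^m + 7) − 14 = -6·3^m + 21 − 14 = -2·3^{m+1} + 7.
By induction, t(n) = -2·3^n + 7 for all n ≥ 0.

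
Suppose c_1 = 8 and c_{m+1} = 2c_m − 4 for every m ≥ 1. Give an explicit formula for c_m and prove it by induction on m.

Claim: c_m = 2^{m+1} + 4.

Base case: c_1 = 8, and 2^{1+1} + 4 = 4 + 4 = 8.
Assume c_r = 2^{r+1} + 4 for some r ≥ 1.
Then c_{r+1} = 2c_r − 4 = 2·(2^{r+1} + 4) − 4 = 2^{r+2} + 8 − 4 = 2^{r+2} + 4.
This completes the inductive step, so c_m = 2^{m+1} + 4 for all m ≥ 1.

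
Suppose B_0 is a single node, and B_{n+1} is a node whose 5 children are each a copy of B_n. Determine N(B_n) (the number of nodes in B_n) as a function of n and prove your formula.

Claim: N(B_n) = (5^{n+1} − 1)/4.

Base case: N(B_0) = 1, and (5^{0+1} − 1)/4 = 1.
Assume N(B_r) = (5^{r+1} − 1)/4.
Then N(B_{r+1}) = 1 + 5N(B_r) = 1 + 5·(5^{r+1} − 1)/4 = 1 + (5^{r+2} − 5)/4 = (4 + 5^{r+2} − 5)/4 = (5^{r+2} − 1)/4.
By induction, N(B_n) = (5^{n+1} − 1)/4 for all n ≥ 0.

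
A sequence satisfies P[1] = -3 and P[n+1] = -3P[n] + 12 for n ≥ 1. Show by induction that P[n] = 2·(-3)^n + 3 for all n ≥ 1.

Base case: P[1] = -3, and 2·(-3)^1 + 3 = -6 + 3 = -3.
Assume P[j] = 2·(-3)^j + 3 for some j ≥ 1.
Then P[j+1] = -3P[j] + 12 = -3·(2·(-3)^j + 3) + 12 = -6·(-3)^j − 9 + 12 = 2·(-3)^{j+1} + 3.
This completes the inductive step, so P[n] = 2·(-3)^n + 3 for all n ≥ 1.

P[n] = 2·(-3)^n + 3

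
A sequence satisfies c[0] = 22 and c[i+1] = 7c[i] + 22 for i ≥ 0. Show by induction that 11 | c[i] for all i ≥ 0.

Base case: c[0] = 22 = 11·2, so 11 | c[0].
Assume 11 | c[k], so c[k] = 11t for some integer t.
Then c[k+1] = 7c[k] + 22 = 7·(11t) + 22 = 11(7t + 2), so 11 | c[k+1].
By induction, 11 | c[i] for all i ≥ 0.

11 | c[i]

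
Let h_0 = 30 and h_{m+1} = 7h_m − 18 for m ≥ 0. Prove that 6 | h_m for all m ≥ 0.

Base case: h_0 = 30 = 6·5, so 6 | h_0.
Assume 6 | h_r, so h_r = 6t for some integer t.
Then h_{r+1} = 7h_r − 18 = 7·(6t) − 18 = 6(7t − 3), so 6 | h_{r+1}.
Hence 6 | h_m for every m ≥ 0, by induction.

6 | h_m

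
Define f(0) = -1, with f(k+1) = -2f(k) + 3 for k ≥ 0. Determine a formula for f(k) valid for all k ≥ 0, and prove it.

Claim: f(k) = -2·(-2)^k + 1.

Base case: f(0) = -1, and -2·(-2)^0 + 1 = -2 + 1 = -1.
Assume f(j) = -2·(-2)^j + 1 for some j ≥ 0.
Then f(j+1) = -2f(j) + 3 = -2·(-2·(-2)^j + 1) + 3 = 4·(-2)^j − 2 + 3 = -2·(-2)^{j+1} + 1.
Hence f(k) = -2·(-2)^k + 1 for every k ≥ 0, by induction.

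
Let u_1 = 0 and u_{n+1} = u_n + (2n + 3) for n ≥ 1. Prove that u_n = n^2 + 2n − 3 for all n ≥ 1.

Base case: u_1 = 0, and 1^2 + 2·1 − 3 = 0.
Assume u_k = k^2 + 2k − 3.
Then u_{k+1} = u_k + (2k + 3) = (k^2 + 2k − 3) + (2k + 3) = k^2 + 4k,
and (k+1)^2 + 2·(k+1) − 3 = k^2 + 4k.
Hence u_n = n^2 + 2n − 3 for every n ≥ 1, by induction.

u_n = n^2 + 2n − 3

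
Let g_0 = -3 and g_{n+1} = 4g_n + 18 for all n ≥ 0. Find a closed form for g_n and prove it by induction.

Claim: g_n = 3·4^n − 6.

Base case: g_0 = -3, and 3·4^0 − 6 = 3 − 6 = -3.
Assume g_m = 3·4^m − 6 for some m ≥ 0.
Then g_{m+1} = 4g_m + 18 = 4·(3·4^m − 6) + 18 = 12·4^m − 24 + 18 = 3·4^{m+1} − 6.
Hence g_n = 3·4^n − 6 for every n ≥ 0, by induction.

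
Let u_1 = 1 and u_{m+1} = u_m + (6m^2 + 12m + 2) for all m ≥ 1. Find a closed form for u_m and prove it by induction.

Claim: u_m = 2m^3 + 3m^2 − 3m − 1.

Base case: u_1 = 1, and 2·1^3 + 3·1^2 − 3·1 − 1 = 1.
Assume u_r = 2r^3 + 3r^2 − 3r − 1.
Then u_{r+1} = u_r + (6r^2 + 12r + 2) = (2r^3 + 3r^2 − 3r − 1) + (6r^2 + 12r + 2) = 2r^3 + 9r^2 + 9r + 1,
and 2·(r+1)^3 + 3·(r+1)^2 − 3·(r+1) − 1 = 2r^3 + 9r^2 + 9r + 1.
This completes the inductive step, so u_m = 2m^3 + 3m^2 − 3m − 1 for all m ≥ 1.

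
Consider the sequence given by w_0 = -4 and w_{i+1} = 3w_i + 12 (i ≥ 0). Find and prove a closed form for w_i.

Claim: w_i = 2·3^i − 6.

Base case: w_0 = -4, and 2·3^0 − 6 = 2 − 6 = -4.
Assume w_m = 2·3^m − 6 for some m ≥ 0.
Then w_{m+1} = 3w_m + 12 = 3·(2·3^m − 6) + 12 = 6·3^m − 18 + 12 = 2·3^{m+1} − 6.
So the formula holds for m+1, and by induction w_i = 2·3^i − 6 for all i ≥ 0.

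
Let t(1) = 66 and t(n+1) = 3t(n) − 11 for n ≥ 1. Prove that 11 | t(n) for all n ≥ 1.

Base case: t(1) = 66 = 11·6, so 11 | t(1).
Assume 11 | t(m), so t(m) = 11s for some integer s.
Then t(m+1) = 3t(m) − 11 = 3·(11s) − 11 = 11(3s − 1), so 11 | t(m+1).
By induction, 11 | t(n) for all n ≥ 1.

11 | t(n)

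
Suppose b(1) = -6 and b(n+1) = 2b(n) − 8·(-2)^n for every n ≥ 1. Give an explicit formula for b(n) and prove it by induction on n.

Claim: b(n) = -2^n + 2·(-2)^n.

Base case: b(1) = -6, and -2^1 + 2·(-2)^1 = -2 − 4 = -6.
Assume b(r) = -2^r + 2·(-2)^r for some r ≥ 1.
Then b(r+1) = 2b(r) − 8·(-2)^r = 2·(-2^r + 2·(-2)^r) − 8·(-2)^r = -2^{r+1} + 4·(-2)^r − 8·(-2)^r = -2^{r+1} − 4·(-2)^r = -2^{r+1} + 2·(-2)^{r+1}.
This completes the inductive step, so b(n) = -2^n + 2·(-2)^n for all n ≥ 1.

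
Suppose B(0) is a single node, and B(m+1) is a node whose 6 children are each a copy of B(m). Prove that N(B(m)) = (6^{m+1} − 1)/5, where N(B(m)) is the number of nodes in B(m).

Base case: N(B(0)) = 1, and (6^{0+1} − 1)/5 = 1.
Assume N(B(j)) = (6^{j+1} − 1)/5.
Then N(B(j+1)) = 1 + 6N(B(j)) = 1 + 6·(6^{j+1} − 1)/5 = 1 + (6^{j+2} − 6)/5 = (5 + 6^{j+2} − 6)/5 = (6^{j+2} − 1)/5.
By induction, N(B(m)) = (6^{m+1} − 1)/5 for all m ≥ 0.

N(B(m)) = (6^{m+1} − 1)/5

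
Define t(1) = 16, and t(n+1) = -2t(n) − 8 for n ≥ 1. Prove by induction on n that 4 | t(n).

Base case: t(1) = 16 = 4·4, so 4 | t(1).
Assume 4 | t(m), so t(m) = 4s for some integer s.
Then t(m+1) = -2t(m) − 8 = -2·(4s) − 8 = 4(-2s − 2), so 4 | t(m+1).
So the property holds for m+1, and by induction 4 | t(n) for all n ≥ 1.

4 | t(n)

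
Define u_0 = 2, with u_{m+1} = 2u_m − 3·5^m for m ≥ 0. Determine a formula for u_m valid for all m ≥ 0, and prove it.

Claim: u_m = 3·2^m − 5^m.

Base case: u_0 = 2, and 3·2^0 − 5^0 = 3 − 1 = 2.
Assume u_k = 3·2^k − 5^k for some k ≥ 0.
Then u_{k+1} = 2u_k − 3·5^k = 2·(3·2^k − 5^k) − 3·5^k = 3·2^{k+1} − 2·5^k − 3·5^k = 3·2^{k+1} − 5·5^k = 3·2^{k+1} − 5^{k+1}.
By induction, u_m = 3·2^m − 5^m for all m ≥ 0.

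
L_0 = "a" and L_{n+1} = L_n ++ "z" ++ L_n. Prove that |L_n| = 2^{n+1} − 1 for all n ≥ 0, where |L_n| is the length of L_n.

Base case: |L_0| = 1, and 2^{0+1} − 1 = 1.
Assume |L_r| = 2^{r+1} − 1.
Then |L_{r+1}| = |L_r| + 1 + |L_r| = 2|L_r| + 1 = 2(2^{r+1} − 1) + 1 = 2^{r+2} − 2 + 1 = 2^{r+2} − 1.
Hence |L_n| = 2^{n+1} − 1 for every n ≥ 0, by induction.

|L_n| = 2^{n+1} − 1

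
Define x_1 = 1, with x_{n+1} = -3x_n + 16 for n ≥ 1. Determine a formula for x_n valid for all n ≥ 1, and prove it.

Claim: x_n = (-3)^n + 4.

Base case: x_1 = 1, and (-3)^1 + 4 = -3 + 4 = 1.
Assume x_k = (-3)^k + 4 for some k ≥ 1.
Then x_{k+1} = -3x_k + 16 = -3·((-3)^k + 4) + 16 = -3·(-3)^k − 12 + 16 = (-3)^{k+1} + 4.
This completes the inductive step, so x_n = (-3)^n + 4 for all n ≥ 1.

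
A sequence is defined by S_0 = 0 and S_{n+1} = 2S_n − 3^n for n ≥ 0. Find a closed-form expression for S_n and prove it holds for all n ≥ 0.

Claim: S_n = 2^n − 3^n.

Base case: S_0 = 0, and 2^0 − 3^0 = 1 − 1 = 0.
Assume S_r = 2^r − 3^r for some r ≥ 0.
Then S_{r+1} = 2S_r − 3^r = 2·(2^r − 3^r) − 3^r = 2^{r+1} − 2·3^r − 3^r = 2^{r+1} − 3·3^r = 2^{r+1} − 3^{r+1}.
Hence S_n = 2^n − 3^n for every n ≥ 0, by induction.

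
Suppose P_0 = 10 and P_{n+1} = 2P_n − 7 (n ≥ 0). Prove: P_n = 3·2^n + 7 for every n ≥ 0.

Base case: P_0 = 10, and 3·2^0 + 7 = 3 + 7 = 10.
Assume P_r = 3·2^r + 7 for some r ≥ 0.
Then P_{r+1} = 2P_r − 7 = 2·(3·2^r + 7) − 7 = 6·2^r + 14 − 7 = 3·2^{r+1} + 7.
By induction, P_n = 3·2^n + 7 for all n ≥ 0.

P_n = 3·2^n + 7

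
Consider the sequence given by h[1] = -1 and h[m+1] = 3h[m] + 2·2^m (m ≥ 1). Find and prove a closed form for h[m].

Claim: h[m] = 3^m − 2·2^m.

Base case: h[1] = -1, and 3^1 − 2·2^1 = 3 − 4 = -1.
Assume h[j] = 3^j − 2·2^j for some j ≥ 1.
Then h[j+1] = 3h[j] + 2·2^j = 3·(3^j − 2·2^j) + 2·2^j = 3^{j+1} − 6·2^j + 2·2^j = 3^{j+1} − 4·2^j = 3^{j+1} − 2·2^{j+1}.
Hence h[m] = 3^m − 2·2^m for every m ≥ 1, by induction.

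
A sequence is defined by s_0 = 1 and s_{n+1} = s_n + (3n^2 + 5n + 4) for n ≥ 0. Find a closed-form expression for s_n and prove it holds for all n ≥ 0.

Claim: s_n = n^3 + n^2 + 2n + 1.

Base case: s_0 = 1, and 0^3 + 0^2 + 2·0 + 1 = 1.
Assume s_j = j^3 + j^2 + 2j + 1.
Then s_{j+1} = s_j + (3j^2 + 5j + 4) = (j^3 + j^2 + 2j + 1) + (3j^2 + 5j + 4) = j^3 + 4j^2 + 7j + 5,
and (j+1)^3 + (j+1)^2 + 2·(j+1) + 1 = j^3 + 4j^2 + 7j + 5.
This completes the inductive step, so s_n = n^3 + n^2 + 2n + 1 for all n ≥ 0.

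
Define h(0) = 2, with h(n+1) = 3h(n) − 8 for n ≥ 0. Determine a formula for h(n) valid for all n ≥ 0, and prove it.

Claim: h(n) = -2·3^n + 4.

Base case: h(0) = 2, and -2·3^0 + 4 = -2 + 4 = 2.
Assume h(r) = -2·3^r + 4 for some r ≥ 0.
Then h(r+1) = 3h(r) − 8 = 3·(-2·3^r + 4) − 8 = -6·3^r + 12 − 8 = -2·3^{r+1} + 4.
By induction, h(n) = -2·3^n + 4 for all n ≥ 0.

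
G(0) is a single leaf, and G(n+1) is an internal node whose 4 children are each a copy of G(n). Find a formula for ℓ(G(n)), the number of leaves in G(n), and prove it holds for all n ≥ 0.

Claim: ℓ(G(n)) = 4^n.

Base case: ℓ(G(0)) = 1, and 4^0 = 1.
Assume ℓ(G(r)) = 4^r.
Then ℓ(G(r+1)) = 4·ℓ(G(r)) = 4·4^r = 4^{r+1}.
This completes the inductive step, so ℓ(G(n)) = 4^n for all n ≥ 0.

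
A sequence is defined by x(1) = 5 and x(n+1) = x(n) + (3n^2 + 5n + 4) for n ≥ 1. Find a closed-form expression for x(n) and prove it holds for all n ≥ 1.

Claim: x(n) = n^3 + n^2 + 2n + 1.

Base case: x(1) = 5, and 1^3 + 1^2 + 2·1 + 1 = 5.
Assume x(k) = k^3 + k^2 + 2k + 1.
Then x(k+1) = x(k) + (3k^2 + 5k + 4) = (k^3 + k^2 + 2k + 1) + (3k^2 + 5k + 4) = k^3 + 4k^2 + 7k + 5,
and (k+1)^3 + (k+1)^2 + 2·(k+1) + 1 = k^3 + 4k^2 + 7k + 5.
Hence x(n) = n^3 + n^2 + 2n + 1 for every n ≥ 1, by induction.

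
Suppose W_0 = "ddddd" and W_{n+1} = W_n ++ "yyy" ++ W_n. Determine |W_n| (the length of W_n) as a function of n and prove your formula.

Claim: |W_n| = 2^{n+3} − 3.

Base case: |W_0| = 5, and 2^{0+3} − 3 = 5.
Assume |W_k| = 2^{k+3} − 3.
Then |W_{k+1}| = |W_k| + 3 + |W_k| = 2|W_k| + 3 = 2(2^{k+3} − 3) + 3 = 2^{k+1+3} − 6 + 3 = 2^{k+1+3} − 3.
By induction, |W_n| = 2^{n+3} − 3 for all n ≥ 0.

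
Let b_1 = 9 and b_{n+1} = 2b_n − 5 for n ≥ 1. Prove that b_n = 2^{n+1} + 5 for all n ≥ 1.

Base case: b_1 = 9, and 2^{1+1} + 5 = 4 + 5 = 9.
Assume b_k = 2^{k+1} + 5 for some k ≥ 1.
Then b_{k+1} = 2b_k − 5 = 2·(2^{k+1} + 5) − 5 = 2^{k+2} + 10 − 5 = 2^{k+2} + 5.
Hence b_n = 2^{n+1} + 5 for every n ≥ 1, by induction.

b_n = 2^{n+1} + 5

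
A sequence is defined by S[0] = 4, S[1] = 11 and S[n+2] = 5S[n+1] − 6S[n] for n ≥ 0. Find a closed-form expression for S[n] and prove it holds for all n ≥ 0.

Claim: S[n] = 3·3^n + 2^n.

Base cases: S[0] = 4 and 3·3^0 + 2^0 = 4; S[1] = 11 and 3·3^1 + 2^1 = 11.
Assume S[i] = 3·3^i + 2^i for all 0 ≤ i ≤ j, where j ≥ 1.
Then S[j+1] = 5S[j] − 6S[j−1] = 5·(3·3^j + 2^j) − 6·(3·3^{j−1} + 2^{j−1}) = 3·(5·3 − 6)3^{j−1} + (5·2 − 6)2^{j−1} = 27·3^{j−1} + 4·2^{j−1} = 3·3^{j+1} + 2^{j+1}.
By strong induction, S[n] = 3·3^n + 2^n for all n ≥ 0.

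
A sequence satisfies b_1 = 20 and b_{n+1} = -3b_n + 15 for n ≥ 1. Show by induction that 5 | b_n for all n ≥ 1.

Base case: b_1 = 20 = 5·4, so 5 | b_1.
Assume 5 | b_m, so b_m = 5t for some integer t.
Then b_{m+1} = -3b_m + 15 = -3·(5t) + 15 = 5(-3t + 3), so 5 | b_{m+1}.
So the property holds for m+1, and by induction 5 | b_n for all n ≥ 1.

5 | b_n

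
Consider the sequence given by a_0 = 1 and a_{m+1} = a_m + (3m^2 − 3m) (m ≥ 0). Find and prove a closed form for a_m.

Claim: a_m = m^3 − 3m^2 + 2m + 1.

Base case: a_0 = 1, and 0^3 − 3·0^2 + 2·0 + 1 = 1.
Assume a_r = r^3 − 3r^2 + 2r + 1.
Then a_{r+1} = a_r + (3r^2 − 3r) = (r^3 − 3r^2 + 2r + 1) + (3r^2 − 3r) = r^3 − r + 1,
and (r+1)^3 − 3·(r+1)^2 + 2·(r+1) + 1 = r^3 − r + 1.
This completes the inductive step, so a_m = m^3 − 3m^2 + 2m + 1 for all m ≥ 0.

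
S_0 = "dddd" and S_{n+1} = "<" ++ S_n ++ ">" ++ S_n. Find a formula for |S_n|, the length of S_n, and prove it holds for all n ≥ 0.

Claim: |S_n| = 6·2^n − 2.

Base case: |S_0| = 4, and 6·2^0 − 2 = 4.
Assume |S_r| = 6·2^r − 2.
Then |S_{r+1}| = 1 + |S_r| + 1 + |S_r| = 2|S_r| + 2 = 2(6·2^r − 2) + 2 = 6·2^{r+1} − 4 + 2 = 6·2^{r+1} − 2.
This completes the inductive step, so |S_n| = 6·2^n − 2 for all n ≥ 0.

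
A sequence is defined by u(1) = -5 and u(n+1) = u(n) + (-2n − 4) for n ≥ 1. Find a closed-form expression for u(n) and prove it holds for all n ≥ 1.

Claim: u(n) = -n^2 − 3n − 1.

Base case: u(1) = -5, and -1^2 − 3·1 − 1 = -5.
Assume u(m) = -m^2 − 3m − 1.
Then u(m+1) = u(m) + (-2m − 4) = (-m^2 − 3m − 1) + (-2m − 4) = -m^2 − 5m − 5,
and -(m+1)^2 − 3·(m+1) − 1 = -m^2 − 5m − 5.
By induction, u(n) = -n^2 − 3n − 1 for all n ≥ 1.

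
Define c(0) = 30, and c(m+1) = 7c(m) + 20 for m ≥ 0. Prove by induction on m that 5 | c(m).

Base case: c(0) = 30 = 5·6, so 5 | c(0).
Assume 5 | c(k), so c(k) = 5t for some integer t.
Then c(k+1) = 7c(k) + 20 = 7·(5t) + 20 = 5(7t + 4), so 5 | c(k+1).
So the property holds for k+1, and by induction 5 | c(m) for all m ≥ 0.

5 | c(m)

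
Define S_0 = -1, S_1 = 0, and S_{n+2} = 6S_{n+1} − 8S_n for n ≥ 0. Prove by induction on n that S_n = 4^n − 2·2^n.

Base cases: S_0 = -1 and 4^0 − 2·2^0 = -1; S_1 = 0 and 4^1 − 2·2^1 = 0.
Assume S_j = 4^j − 2·2^j for all 0 ≤ j ≤ m, where m ≥ 1.
Then S_{m+1} = 6S_m − 8S_{m−1} = 6·(4^m − 2·2^m) − 8·(4^{m−1} − 2·2^{m−1}) = (6·4 − 8)4^{m−1} − 2·(6·2 − 8)2^{m−1} = 16·4^{m−1} − 8·2^{m−1} = 4^{m+1} − 2·2^{m+1}.
So the formula holds for m+1, and by strong induction S_n = 4^n − 2·2^n for all n ≥ 0.

S_n = 4^n − 2·2^n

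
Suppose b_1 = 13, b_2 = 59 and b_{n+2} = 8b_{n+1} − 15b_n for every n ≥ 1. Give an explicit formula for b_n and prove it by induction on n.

Claim: b_n = 3^n + 2·5^n.

Base cases: b_1 = 13 and 3^1 + 2·5^1 = 13; b_2 = 59 and 3^2 + 2·5^2 = 59.
Assume b_j = 3^j + 2·5^j for all 1 ≤ j ≤ m, where m ≥ 2.
Then b_{m+1} = 8b_m − 15b_{m−1} = 8·(3^m + 2·5^m) − 15·(3^{m−1} + 2·5^{m−1}) = (8·3 − 15)3^{m−1} + 2·(8·5 − 15)5^{m−1} = 9·3^{m−1} + 50·5^{m−1} = 3^{m+1} + 2·5^{m+1}.
This completes the inductive step, so b_n = 3^n + 2·5^n for all n ≥ 1.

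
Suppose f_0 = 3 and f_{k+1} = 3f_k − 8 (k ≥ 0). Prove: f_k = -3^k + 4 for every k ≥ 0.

Base case: f_0 = 3, and -3^0 + 4 = -1 + 4 = 3.
Assume f_r = -3^r + 4 for some r ≥ 0.
Then f_{r+1} = 3f_r − 8 = 3·(-3^r + 4) − 8 = -3^{r+1} + 12 − 8 = -3^{r+1} + 4.
So the formula holds for r+1, and by induction f_k = -3^k + 4 for all k ≥ 0.

f_k = -3^k + 4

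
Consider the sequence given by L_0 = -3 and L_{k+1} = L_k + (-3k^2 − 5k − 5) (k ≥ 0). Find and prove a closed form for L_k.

Claim: L_k = -k^3 − k^2 − 3k − 3.

Base case: L_0 = -3, and -0^3 − 0^2 − 3·0 − 3 = -3.
Assume L_j = -j^3 − j^2 − 3j − 3.
Then L_{j+1} = L_j + (-3j^2 − 5j − 5) = (-j^3 − j^2 − 3j − 3) + (-3j^2 − 5j − 5) = -j^3 − 4j^2 − 8j − 8,
and -(j+1)^3 − (j+1)^2 − 3·(j+1) − 3 = -j^3 − 4j^2 − 8j − 8.
By induction, L_k = -k^3 − k^2 − 3k − 3 for all k ≥ 0.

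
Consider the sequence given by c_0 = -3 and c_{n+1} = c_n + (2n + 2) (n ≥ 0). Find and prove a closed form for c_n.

Claim: c_n = n^2 + n − 3.

Base case: c_0 = -3, and 0^2 + 0 − 3 = -3.
Assume c_k = k^2 + k − 3.
Then c_{k+1} = c_k + (2k + 2) = (k^2 + k − 3) + (2k + 2) = k^2 + 3k − 1,
and (k+1)^2 + (k+1) − 3 = k^2 + 3k − 1.
This completes the inductive step, so c_n = n^2 + n − 3 for all n ≥ 0.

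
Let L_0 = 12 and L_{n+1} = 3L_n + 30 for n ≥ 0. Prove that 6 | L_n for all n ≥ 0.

Base case: L_0 = 12 = 6·2, so 6 | L_0.
Assume 6 | L_j, so L_j = 6t for some integer t.
Then L_{j+1} = 3L_j + 30 = 3·(6t) + 30 = 6(3t + 5), so 6 | L_{j+1}.
Hence 6 | L_n for every n ≥ 0, by induction.

6 | L_n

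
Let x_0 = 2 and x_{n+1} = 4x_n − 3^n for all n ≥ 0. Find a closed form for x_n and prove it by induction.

Claim: x_n = 4^n + 3^n.

Base case: x_0 = 2, and 4^0 + 3^0 = 1 + 1 = 2.
Assume x_m = 4^m + 3^m for some m ≥ 0.
Then x_{m+1} = 4x_m − 3^m = 4·(4^m + 3^m) − 3^m = 4^{m+1} + 4·3^m − 3^m = 4^{m+1} + 3·3^m = 4^{m+1} + 3^{m+1}.
So the formula holds for m+1, and by induction x_n = 4^n + 3^n for all n ≥ 0.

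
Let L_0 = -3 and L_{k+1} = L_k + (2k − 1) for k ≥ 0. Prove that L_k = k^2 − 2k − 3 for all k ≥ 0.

Base case: L_0 = -3, and 0^2 − 2·0 − 3 = -3.
Assume L_r = r^2 − 2r − 3.
Then L_{r+1} = L_r + (2r − 1) = (r^2 − 2r − 3) + (2r − 1) = r^2 − 4,
and (r+1)^2 − 2·(r+1) − 3 = r^2 − 4.
Hence L_k = k^2 − 2k − 3 for every k ≥ 0, by induction.

L_k = k^2 − 2k − 3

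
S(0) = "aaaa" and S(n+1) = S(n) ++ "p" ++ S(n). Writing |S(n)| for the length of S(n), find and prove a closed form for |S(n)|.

Claim: |S(n)| = 5·2^n − 1.

Base case: |S(0)| = 4, and 5·2^0 − 1 = 4.
Assume |S(j)| = 5·2^j − 1.
Then |S(j+1)| = |S(j)| + 1 + |S(j)| = 2|S(j)| + 1 = 2(5·2^j − 1) + 1 = 5·2^{j+1} − 2 + 1 = 5·2^{j+1} − 1.
This completes the inductive step, so |S(n)| = 5·2^n − 1 for all n ≥ 0.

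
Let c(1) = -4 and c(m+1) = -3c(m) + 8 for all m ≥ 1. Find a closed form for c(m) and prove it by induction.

Claim: c(m) = 2·(-3)^m + 2.

Base case: c(1) = -4, and 2·(-3)^1 + 2 = -6 + 2 = -4.
Assume c(r) = 2·(-3)^r + 2 for some r ≥ 1.
Then c(r+1) = -3c(r) + 8 = -3·(2·(-3)^r + 2) + 8 = -6·(-3)^r − 6 + 8 = 2·(-3)^{r+1} + 2.
Hence c(m) = 2·(-3)^m + 2 for every m ≥ 1, by induction.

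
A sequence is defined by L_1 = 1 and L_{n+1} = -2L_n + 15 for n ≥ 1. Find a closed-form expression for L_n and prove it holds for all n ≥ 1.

Claim: L_n = 2·(-2)^n + 5.

Base case: L_1 = 1, and 2·(-2)^1 + 5 = -4 + 5 = 1.
Assume L_j = 2·(-2)^j + 5 for some j ≥ 1.
Then L_{j+1} = -2L_j + 15 = -2·(2·(-2)^j + 5) + 15 = -4·(-2)^j − 10 + 15 = 2·(-2)^{j+1} + 5.
By induction, L_n = 2·(-2)^n + 5 for all n ≥ 1.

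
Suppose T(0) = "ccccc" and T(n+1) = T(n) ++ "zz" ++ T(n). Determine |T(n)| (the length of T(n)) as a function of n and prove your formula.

Claim: |T(n)| = 7·2^n − 2.

Base case: |T(0)| = 5, and 7·2^0 − 2 = 5.
Assume |T(k)| = 7·2^k − 2.
Then |T(k+1)| = |T(k)| + 2 + |T(k)| = 2|T(k)| + 2 = 2(7·2^k − 2) + 2 = 7·2^{k+1} − 4 + 2 = 7·2^{k+1} − 2.
So the formula holds for k+1, and by induction |T(n)| = 7·2^n − 2 for all n ≥ 0.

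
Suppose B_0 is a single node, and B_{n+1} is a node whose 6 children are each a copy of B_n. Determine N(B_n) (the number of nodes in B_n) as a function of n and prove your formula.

Claim: N(B_n) = (6^{n+1} − 1)/5.

Base case: N(B_0) = 1, and (6^{0+1} − 1)/5 = 1.
Assume N(B_m) = (6^{m+1} − 1)/5.
Then N(B_{m+1}) = 1 + 6N(B_m) = 1 + 6·(6^{m+1} − 1)/5 = 1 + (6^{m+2} − 6)/5 = (5 + 6^{m+2} − 6)/5 = (6^{m+2} − 1)/5.
By induction, N(B_n) = (6^{n+1} − 1)/5 for all n ≥ 0.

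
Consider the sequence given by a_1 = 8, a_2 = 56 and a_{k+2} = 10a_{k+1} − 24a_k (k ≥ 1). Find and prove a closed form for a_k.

Claim: a_k = -4^k + 2·6^k.

Base cases: a_1 = 8 and -4^1 + 2·6^1 = 8; a_2 = 56 and -4^2 + 2·6^2 = 56.
Assume a_i = -4^i + 2·6^i for all 1 ≤ i ≤ j, where j ≥ 2.
Then a_{j+1} = 10a_j − 24a_{j−1} = 10·(-4^j + 2·6^j) − 24·(-4^{j−1} + 2·6^{j−1}) = -(10·4 − 24)4^{j−1} + 2·(10·6 − 24)6^{j−1} = -16·4^{j−1} + 72·6^{j−1} = -4^{j+1} + 2·6^{j+1}.
So the formula holds for j+1, and by strong induction a_k = -4^k + 2·6^k for all k ≥ 1.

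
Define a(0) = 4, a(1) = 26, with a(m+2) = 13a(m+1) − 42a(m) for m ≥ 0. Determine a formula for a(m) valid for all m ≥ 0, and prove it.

Claim: a(m) = 2·7^m + 2·6^m.

Base cases: a(0) = 4 and 2·7^0 + 2·6^0 = 4; a(1) = 26 and 2·7^1 + 2·6^1 = 26.
Assume a(j) = 2·7^j + 2·6^j for all 0 ≤ j ≤ r, where r ≥ 1.
Then a(r+1) = 13a(r) − 42a(r−1) = 13·(2·7^r + 2·6^r) − 42·(2·7^{r−1} + 2·6^{r−1}) = 2·(13·7 − 42)7^{r−1} + 2·(13·6 − 42)6^{r−1} = 98·7^{r−1} + 72·6^{r−1} = 2·7^{r+1} + 2·6^{r+1}.
By strong induction, a(m) = 2·7^m + 2·6^m for all m ≥ 0.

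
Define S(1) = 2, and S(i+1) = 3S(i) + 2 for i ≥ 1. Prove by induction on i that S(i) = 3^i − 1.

Base case: S(1) = 2, and 3^1 − 1 = 3 − 1 = 2.
Assume S(k) = 3^k − 1 for some k ≥ 1.
Then S(k+1) = 3S(k) + 2 = 3·(3^k − 1) + 2 = 3^{k+1} − 3 + 2 = 3^{k+1} − 1.
By induction, S(i) = 3^i − 1 for all i ≥ 1.

S(i) = 3^i − 1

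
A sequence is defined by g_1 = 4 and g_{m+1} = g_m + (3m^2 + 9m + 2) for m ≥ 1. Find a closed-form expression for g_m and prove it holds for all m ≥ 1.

Claim: g_m = m^3 + 3m^2 − 2m + 2.

Base case: g_1 = 4, and 1^3 + 3·1^2 − 2·1 + 2 = 4.
Assume g_k = k^3 + 3k^2 − 2k + 2.
Then g_{k+1} = g_k + (3k^2 + 9k + 2) = (k^3 + 3k^2 − 2k + 2) + (3k^2 + 9k + 2) = k^3 + 6k^2 + 7k + 4,
and (k+1)^3 + 3·(k+1)^2 − 2·(k+1) + 2 = k^3 + 6k^2 + 7k + 4.
By induction, g_m = m^3 + 3m^2 − 2m + 2 for all m ≥ 1.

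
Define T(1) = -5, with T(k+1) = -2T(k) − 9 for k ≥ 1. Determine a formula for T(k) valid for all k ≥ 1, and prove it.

Claim: T(k) = (-2)^k − 3.

Base case: T(1) = -5, and (-2)^1 − 3 = -2 − 3 = -5.
Assume T(m) = (-2)^m − 3 for some m ≥ 1.
Then T(m+1) = -2T(m) − 9 = -2·((-2)^m − 3) − 9 = -2·(-2)^m + 6 − 9 = (-2)^{m+1} − 3.
By induction, T(k) = (-2)^k − 3 for all k ≥ 1.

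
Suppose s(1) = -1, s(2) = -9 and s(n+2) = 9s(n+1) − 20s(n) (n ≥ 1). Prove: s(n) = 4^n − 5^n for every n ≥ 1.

Base cases: s(1) = -1 and 4^1 − 5^1 = -1; s(2) = -9 and 4^2 − 5^2 = -9.
Assume s(j) = 4^j − 5^j for all 1 ≤ j ≤ m, where m ≥ 2.
Then s(m+1) = 9s(m) − 20s(m−1) = 9·(4^m − 5^m) − 20·(4^{m−1} − 5^{m−1}) = (9·4 − 20)4^{m−1} − (9·5 − 20)5^{m−1} = 16·4^{m−1} − 25·5^{m−1} = 4^{m+1} − 5^{m+1}.
This completes the inductive step, so s(n) = 4^n − 5^n for all n ≥ 1.

s(n) = 4^n − 5^n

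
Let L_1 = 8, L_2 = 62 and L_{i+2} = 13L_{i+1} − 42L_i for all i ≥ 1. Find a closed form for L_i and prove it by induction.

Claim: L_i = -6^i + 2·7^i.

Base cases: L_1 = 8 and -6^1 + 2·7^1 = 8; L_2 = 62 and -6^2 + 2·7^2 = 62.
Assume L_j = -6^j + 2·7^j for all 1 ≤ j ≤ r, where r ≥ 2.
Then L_{r+1} = 13L_r − 42L_{r−1} = 13·(-6^r + 2·7^r) − 42·(-6^{r−1} + 2·7^{r−1}) = -(13·6 − 42)6^{r−1} + 2·(13·7 − 42)7^{r−1} = -36·6^{r−1} + 98·7^{r−1} = -6^{r+1} + 2·7^{r+1}.
This completes the inductive step, so L_i = -6^i + 2·7^i for all i ≥ 1.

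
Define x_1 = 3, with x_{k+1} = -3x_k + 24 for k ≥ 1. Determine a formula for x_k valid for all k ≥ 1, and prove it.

Claim: x_k = (-3)^k + 6.

Base case: x_1 = 3, and (-3)^1 + 6 = -3 + 6 = 3.
Assume x_r = (-3)^r + 6 for some r ≥ 1.
Then x_{r+1} = -3x_r + 24 = -3·((-3)^r + 6) + 24 = -3·(-3)^r − 18 + 24 = (-3)^{r+1} + 6.
By induction, x_k = (-3)^k + 6 for all k ≥ 1.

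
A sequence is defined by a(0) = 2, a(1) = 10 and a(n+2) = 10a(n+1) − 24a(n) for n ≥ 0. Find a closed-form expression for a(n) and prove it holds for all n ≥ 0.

Claim: a(n) = 4^n + 6^n.

Base cases: a(0) = 2 and 4^0 + 6^0 = 2; a(1) = 10 and 4^1 + 6^1 = 10.
Assume a(i) = 4^i + 6^i for all 0 ≤ i ≤ j, where j ≥ 1.
Then a(j+1) = 10a(j) − 24a(j−1) = 10·(4^j + 6^j) − 24·(4^{j−1} + 6^{j−1}) = (10·4 − 24)4^{j−1} + (10·6 − 24)6^{j−1} = 16·4^{j−1} + 36·6^{j−1} = 4^{j+1} + 6^{j+1}.
By strong induction, a(n) = 4^n + 6^n for all n ≥ 0.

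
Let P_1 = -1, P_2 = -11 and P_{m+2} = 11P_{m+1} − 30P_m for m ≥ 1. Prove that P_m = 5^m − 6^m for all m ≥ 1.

Base cases: P_1 = -1 and 5^1 − 6^1 = -1; P_2 = -11 and 5^2 − 6^2 = -11.
Assume P_j = 5^j − 6^j for all 1 ≤ j ≤ r, where r ≥ 2.
Then P_{r+1} = 11P_r − 30P_{r−1} = 11·(5^r − 6^r) − 30·(5^{r−1} − 6^{r−1}) = (11·5 − 30)5^{r−1} − (11·6 − 30)6^{r−1} = 25·5^{r−1} − 36·6^{r−1} = 5^{r+1} − 6^{r+1}.
Hence P_m = 5^m − 6^m for every m ≥ 1, by strong induction.

P_m = 5^m − 6^m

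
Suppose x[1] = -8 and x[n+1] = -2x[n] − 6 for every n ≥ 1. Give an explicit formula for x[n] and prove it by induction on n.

Claim: x[n] = 3·(-2)^n − 2.

Base case: x[1] = -8, and 3·(-2)^1 − 2 = -6 − 2 = -8.
Assume x[k] = 3·(-2)^k − 2 for some k ≥ 1.
Then x[k+1] = -2x[k] − 6 = -2·(3·(-2)^k − 2) − 6 = -6·(-2)^k + 4 − 6 = 3·(-2)^{k+1} − 2.
Hence x[n] = 3·(-2)^n − 2 for every n ≥ 1, by induction.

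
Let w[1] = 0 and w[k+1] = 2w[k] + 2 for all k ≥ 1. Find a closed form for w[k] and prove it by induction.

Claim: w[k] = 2^k − 2.

Base case: w[1] = 0, and 2^1 − 2 = 2 − 2 = 0.
Assume w[j] = 2^j − 2 for some j ≥ 1.
Then w[j+1] = 2w[j] + 2 = 2·(2^j − 2) + 2 = 2^{j+1} − 4 + 2 = 2^{j+1} − 2.
So the formula holds for j+1, and by induction w[k] = 2^k − 2 for all k ≥ 1.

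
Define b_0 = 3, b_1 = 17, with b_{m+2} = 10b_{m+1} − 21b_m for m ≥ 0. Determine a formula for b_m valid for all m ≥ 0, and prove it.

Claim: b_m = 3^m + 2·7^m.

Base cases: b_0 = 3 and 3^0 + 2·7^0 = 3; b_1 = 17 and 3^1 + 2·7^1 = 17.
Assume b_j = 3^j + 2·7^j for all 0 ≤ j ≤ r, where r ≥ 1.
Then b_{r+1} = 10b_r − 21b_{r−1} = 10·(3^r + 2·7^r) − 21·(3^{r−1} + 2·7^{r−1}) = (10·3 − 21)3^{r−1} + 2·(10·7 − 21)7^{r−1} = 9·3^{r−1} + 98·7^{r−1} = 3^{r+1} + 2·7^{r+1}.
Hence b_m = 3^m + 2·7^m for every m ≥ 0, by strong induction.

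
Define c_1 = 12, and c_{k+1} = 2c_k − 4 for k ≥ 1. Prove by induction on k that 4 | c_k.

Base case: c_1 = 12 = 4·3, so 4 | c_1.
Assume 4 | c_j, so c_j = 4t for some integer t.
Then c_{j+1} = 2c_j − 4 = 2·(4t) − 4 = 4(2t − 1), so 4 | c_{j+1}.
So the property holds for j+1, and by induction 4 | c_k for all k ≥ 1.

4 | c_k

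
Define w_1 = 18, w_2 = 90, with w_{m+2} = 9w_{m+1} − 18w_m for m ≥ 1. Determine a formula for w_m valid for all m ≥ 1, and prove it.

Claim: w_m = 2·6^m + 2·3^m.

Base cases: w_1 = 18 and 2·6^1 + 2·3^1 = 18; w_2 = 90 and 2·6^2 + 2·3^2 = 90.
Assume w_j = 2·6^j + 2·3^j for all 1 ≤ j ≤ r, where r ≥ 2.
Then w_{r+1} = 9w_r − 18w_{r−1} = 9·(2·6^r + 2·3^r) − 18·(2·6^{r−1} + 2·3^{r−1}) = 2·(9·6 − 18)6^{r−1} + 2·(9·3 − 18)3^{r−1} = 72·6^{r−1} + 18·3^{r−1} = 2·6^{r+1} + 2·3^{r+1}.
This completes the inductive step, so w_m = 2·6^m + 2·3^m for all m ≥ 1.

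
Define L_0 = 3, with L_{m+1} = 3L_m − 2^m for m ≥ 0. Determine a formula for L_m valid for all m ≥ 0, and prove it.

Claim: L_m = 2·3^m + 2^m.

Base case: L_0 = 3, and 2·3^0 + 2^0 = 2 + 1 = 3.
Assume L_j = 2·3^j + 2^j for some j ≥ 0.
Then L_{j+1} = 3L_j − 2^j = 3·(2·3^j + 2^j) − 2^j = 2·3^{j+1} + 3·2^j − 2^j = 2·3^{j+1} + 2·2^j = 2·3^{j+1} + 2^{j+1}.
This completes the inductive step, so L_m = 2·3^m + 2^m for all m ≥ 0.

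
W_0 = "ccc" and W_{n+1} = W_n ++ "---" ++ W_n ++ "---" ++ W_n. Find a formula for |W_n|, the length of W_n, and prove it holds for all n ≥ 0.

Claim: |W_n| = 6·3^n − 3.

Base case: |W_0| = 3, and 6·3^0 − 3 = 3.
Assume |W_k| = 6·3^k − 3.
Then |W_{k+1}| = 3|W_k| + 6 = 3(6·3^k − 3) + 6 = 6·3^{k+1} − 9 + 6 = 6·3^{k+1} − 3.
By induction, |W_n| = 6·3^n − 3 for all n ≥ 0.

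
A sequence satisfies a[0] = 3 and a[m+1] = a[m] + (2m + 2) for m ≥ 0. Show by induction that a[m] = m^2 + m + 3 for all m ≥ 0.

Base case: a[0] = 3, and 0^2 + 0 + 3 = 3.
Assume a[j] = j^2 + j + 3.
Then a[j+1] = a[j] + (2j + 2) = (j^2 + j + 3) + (2j + 2) = j^2 + 3j + 5,
and (j+1)^2 + (j+1) + 3 = j^2 + 3j + 5.
This completes the inductive step, so a[m] = m^2 + m + 3 for all m ≥ 0.

a[m] = m^2 + m + 3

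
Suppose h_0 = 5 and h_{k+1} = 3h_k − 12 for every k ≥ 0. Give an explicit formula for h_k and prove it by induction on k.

Claim: h_k = -3^k + 6.

Base case: h_0 = 5, and -3^0 + 6 = -1 + 6 = 5.
Assume h_r = -3^r + 6 for some r ≥ 0.
Then h_{r+1} = 3h_r − 12 = 3·(-3^r + 6) − 12 = -3^{r+1} + 18 − 12 = -3^{r+1} + 6.
Hence h_k = -3^k + 6 for every k ≥ 0, by induction.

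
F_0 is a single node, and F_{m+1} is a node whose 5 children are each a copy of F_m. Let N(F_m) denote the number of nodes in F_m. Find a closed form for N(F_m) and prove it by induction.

Claim: N(F_m) = (5^{m+1} − 1)/4.

Base case: N(F_0) = 1, and (5^{0+1} − 1)/4 = 1.
Assume N(F_j) = (5^{j+1} − 1)/4.
Then N(F_{j+1}) = 1 + 5N(F_j) = 1 + 5·(5^{j+1} − 1)/4 = 1 + (5^{j+2} − 5)/4 = (4 + 5^{j+2} − 5)/4 = (5^{j+2} − 1)/4.
So the formula holds for j+1, and by induction N(F_m) = (5^{m+1} − 1)/4 for all m ≥ 0.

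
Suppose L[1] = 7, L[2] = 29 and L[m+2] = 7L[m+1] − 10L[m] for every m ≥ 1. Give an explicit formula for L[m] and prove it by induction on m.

Claim: L[m] = 2^m + 5^m.

Base cases: L[1] = 7 and 2^1 + 5^1 = 7; L[2] = 29 and 2^2 + 5^2 = 29.
Assume L[i] = 2^i + 5^i for all 1 ≤ i ≤ j, where j ≥ 2.
Then L[j+1] = 7L[j] − 10L[j−1] = 7·(2^j + 5^j) − 10·(2^{j−1} + 5^{j−1}) = (7·2 − 10)2^{j−1} + (7·5 − 10)5^{j−1} = 4·2^{j−1} + 25·5^{j−1} = 2^{j+1} + 5^{j+1}.
By strong induction, L[m] = 2^m + 5^m for all m ≥ 1.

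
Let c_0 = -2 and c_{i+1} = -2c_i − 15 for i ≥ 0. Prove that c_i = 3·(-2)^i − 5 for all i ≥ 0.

Base case: c_0 = -2, and 3·(-2)^0 − 5 = 3 − 5 = -2.
Assume c_j = 3·(-2)^j − 5 for some j ≥ 0.
Then c_{j+1} = -2c_j − 15 = -2·(3·(-2)^j − 5) − 15 = -6·(-2)^j + 10 − 15 = 3·(-2)^{j+1} − 5.
So the formula holds for j+1, and by induction c_i = 3·(-2)^i − 5 for all i ≥ 0.

c_i = 3·(-2)^i − 5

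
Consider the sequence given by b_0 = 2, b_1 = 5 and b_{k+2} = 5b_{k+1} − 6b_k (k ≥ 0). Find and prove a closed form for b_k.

Claim: b_k = 2^k + 3^k.

Base cases: b_0 = 2 and 2^0 + 3^0 = 2; b_1 = 5 and 2^1 + 3^1 = 5.
Assume b_i = 2^i + 3^i for all 0 ≤ i ≤ j, where j ≥ 1.
Then b_{j+1} = 5b_j − 6b_{j−1} = 5·(2^j + 3^j) − 6·(2^{j−1} + 3^{j−1}) = (5·2 − 6)2^{j−1} + (5·3 − 6)3^{j−1} = 4·2^{j−1} + 9·3^{j−1} = 2^{j+1} + 3^{j+1}.
So the formula holds for j+1, and by strong induction b_k = 2^k + 3^k for all k ≥ 0.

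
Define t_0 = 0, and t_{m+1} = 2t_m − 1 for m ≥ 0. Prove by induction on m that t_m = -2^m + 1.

Base case: t_0 = 0, and -2^0 + 1 = -1 + 1 = 0.
Assume t_k = -2^k + 1 for some k ≥ 0.
Then t_{k+1} = 2t_k − 1 = 2·(-2^k + 1) − 1 = -2^{k+1} + 2 − 1 = -2^{k+1} + 1.
This completes the inductive step, so t_m = -2^m + 1 for all m ≥ 0.

t_m = -2^m + 1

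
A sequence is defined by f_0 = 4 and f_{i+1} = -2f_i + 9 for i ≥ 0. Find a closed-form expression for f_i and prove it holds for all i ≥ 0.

Claim: f_i = (-2)^i + 3.

Base case: f_0 = 4, and (-2)^0 + 3 = 1 + 3 = 4.
Assume f_m = (-2)^m + 3 for some m ≥ 0.
Then f_{m+1} = -2f_m + 9 = -2·((-2)^m + 3) + 9 = -2·(-2)^m − 6 + 9 = (-2)^{m+1} + 3.
By induction, f_i = (-2)^i + 3 for all i ≥ 0.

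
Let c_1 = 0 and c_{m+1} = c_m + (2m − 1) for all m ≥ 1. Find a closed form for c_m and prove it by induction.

Claim: c_m = m^2 − 2m + 1.

Base case: c_1 = 0, and 1^2 − 2·1 + 1 = 0.
Assume c_r = r^2 − 2r + 1.
Then c_{r+1} = c_r + (2r − 1) = (r^2 − 2r + 1) + (2r − 1) = r^2,
and (r+1)^2 − 2·(r+1) + 1 = r^2.
By induction, c_m = m^2 − 2m + 1 for all m ≥ 1.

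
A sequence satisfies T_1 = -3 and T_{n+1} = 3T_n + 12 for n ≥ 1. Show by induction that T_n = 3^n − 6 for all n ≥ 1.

Base case: T_1 = -3, and 3^1 − 6 = 3 − 6 = -3.
Assume T_r = 3^r − 6 for some r ≥ 1.
Then T_{r+1} = 3T_r + 12 = 3·(3^r − 6) + 12 = 3^{r+1} − 18 + 12 = 3^{r+1} − 6.
So the formula holds for r+1, and by induction T_n = 3^n − 6 for all n ≥ 1.

T_n = 3^n − 6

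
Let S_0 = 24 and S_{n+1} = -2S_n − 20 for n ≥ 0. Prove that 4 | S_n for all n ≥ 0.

Base case: S_0 = 24 = 4·6, so 4 | S_0.
Assume 4 | S_k, so S_k = 4t for some integer t.
Then S_{k+1} = -2S_k − 20 = -2·(4t) − 20 = 4(-2t − 5), so 4 | S_{k+1}.
Hence 4 | S_n for every n ≥ 0, by induction.

4 | S_n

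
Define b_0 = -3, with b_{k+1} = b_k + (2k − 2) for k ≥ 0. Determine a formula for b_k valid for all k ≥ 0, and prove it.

Claim: b_k = k^2 − 3k − 3.

Base case: b_0 = -3, and 0^2 − 3·0 − 3 = -3.
Assume b_m = m^2 − 3m − 3.
Then b_{m+1} = b_m + (2m − 2) = (m^2 − 3m − 3) + (2m − 2) = m^2 − m − 5,
and (m+1)^2 − 3·(m+1) − 3 = m^2 − m − 5.
This completes the inductive step, so b_k = k^2 − 3k − 3 for all k ≥ 0.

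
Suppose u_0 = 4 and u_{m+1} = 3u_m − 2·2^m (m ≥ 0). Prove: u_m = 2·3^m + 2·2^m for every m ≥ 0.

Base case: u_0 = 4, and 2·3^0 + 2·2^0 = 2 + 2 = 4.
Assume u_j = 2·3^j + 2·2^j for some j ≥ 0.
Then u_{j+1} = 3u_j − 2·2^j = 3·(2·3^j + 2·2^j) − 2·2^j = 2·3^{j+1} + 6·2^j − 2·2^j = 2·3^{j+1} + 4·2^j = 2·3^{j+1} + 2·2^{j+1}.
This completes the inductive step, so u_m = 2·3^m + 2·2^m for all m ≥ 0.

u_m = 2·3^m + 2·2^m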